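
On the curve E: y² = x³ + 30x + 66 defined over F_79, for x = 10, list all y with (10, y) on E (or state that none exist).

24, 55

x³ + 30x + 66 = 1366 ≡ 23 (mod 79).
Square roots of 23 mod 79: 24 and 55 (since 24² = 576 ≡ 23).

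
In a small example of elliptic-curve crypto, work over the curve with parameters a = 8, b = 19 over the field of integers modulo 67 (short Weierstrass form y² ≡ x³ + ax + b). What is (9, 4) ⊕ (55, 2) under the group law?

(9, 4) + (55, 2). λ = (2 - 4)/(55 - 9) ≡ 65/46 mod 67. 46⁻¹ ≡ 51 (mod 67) since 46·51 = 2346 ≡ 1, so λ ≡ 32.
  x = λ² - 9 - 55 = 1024 - 64 ≡ 22; y = λ·(9 - 22) - 4 ≡ 49. → (22, 49)

(22, 49)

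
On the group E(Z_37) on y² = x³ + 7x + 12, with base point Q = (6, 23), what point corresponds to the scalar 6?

(7, 16)

Double-and-add on 6 = (110)₂. Start with Q = (6, 23) for the leading 1-bit.
double: tangent at (6, 23): λ = (3·6² + 7)/(2·23) ≡ 4/9. 9⁻¹ ≡ 33 (mod 37), so λ ≡ 4·33 ≡ 21.
  x = λ² - 6 - 6 = 441 - 12 ≡ 22; y = λ·(6 - 22) - 23 ≡ 11. → (22, 11)
add Q: (22, 11) + (6, 23). λ = (23 - 11)/(6 - 22) ≡ 12/21 mod 37. 21⁻¹ ≡ 30 (mod 37) since 21·30 = 630 ≡ 1, so λ ≡ 27.
  x = λ² - 22 - 6 = 729 - 28 ≡ 35; y = λ·(22 - 35) - 11 ≡ 8. → (35, 8)
double: tangent at (35, 8): λ = (3·35² + 7)/(2·8) ≡ 19/16. 16⁻¹ ≡ 7 (mod 37) since 16·7 = 112 ≡ 1, so λ ≡ 19·7 ≡ 22.
  x = λ² - 35 - 35 = 484 - 70 ≡ 7; y = λ·(35 - 7) - 8 ≡ 16. → (7, 16)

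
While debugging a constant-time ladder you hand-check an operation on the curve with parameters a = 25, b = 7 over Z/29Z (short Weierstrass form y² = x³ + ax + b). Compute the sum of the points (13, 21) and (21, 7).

(18, 24)

(13, 21) + (21, 7). λ = (7 - 21)/(21 - 13) ≡ 15/8 mod 29. 8⁻¹ ≡ 11 (mod 29), so λ ≡ 20.
  x = λ² - 13 - 21 = 400 - 34 ≡ 18; y = λ·(13 - 18) - 21 ≡ 24. → (18, 24)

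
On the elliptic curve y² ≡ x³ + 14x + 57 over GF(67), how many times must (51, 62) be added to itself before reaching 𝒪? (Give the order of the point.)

9

2P: tangent at (51, 62): λ = (3·51² + 14)/(2·62) ≡ 45/57. 57⁻¹ ≡ 20 (mod 67), so λ ≡ 45·20 ≡ 29.
  x = λ² - 51 - 51 = 841 - 102 ≡ 2; y = λ·(51 - 2) - 62 ≡ 19. → (2, 19)
3P: (2, 19) + (51, 62). λ = (62 - 19)/(51 - 2) ≡ 43/49 mod 67. 49⁻¹ ≡ 26 (mod 67), so λ ≡ 46.
  x = λ² - 2 - 51 = 2116 - 53 ≡ 53; y = λ·(2 - 53) - 19 ≡ 47. → (53, 47)
4P: (53, 47) + (51, 62). λ = (62 - 47)/(51 - 53) ≡ 15/65 mod 67. 65⁻¹ ≡ 33 (mod 67), so λ ≡ 26.
  x = λ² - 53 - 51 = 676 - 104 ≡ 36; y = λ·(53 - 36) - 47 ≡ 60. → (36, 60)
5P: (36, 60) + (51, 62). λ = (62 - 60)/(51 - 36) ≡ 2/15 mod 67. 15⁻¹ ≡ 9 (mod 67), so λ ≡ 18.
  x = λ² - 36 - 51 = 324 - 87 ≡ 36; y = λ·(36 - 36) - 60 ≡ 7. → (36, 7)
6P: (36, 7) + (51, 62). λ = (62 - 7)/(51 - 36) ≡ 55/15 mod 67. 15⁻¹ ≡ 9 (mod 67), so λ ≡ 26.
  x = λ² - 36 - 51 = 676 - 87 ≡ 53; y = λ·(36 - 53) - 7 ≡ 20. → (53, 20)
7P: (53, 20) + (51, 62). λ = (62 - 20)/(51 - 53) ≡ 42/65 mod 67. 65⁻¹ ≡ 33 (mod 67), so λ ≡ 46.
  x = λ² - 53 - 51 = 2116 - 104 ≡ 2; y = λ·(53 - 2) - 20 ≡ 48. → (2, 48)
8P: (2, 48) + (51, 62). λ = (62 - 48)/(51 - 2) ≡ 14/49 mod 67. 49⁻¹ ≡ 26 (mod 67), so λ ≡ 29.
  x = λ² - 2 - 51 = 841 - 53 ≡ 51; y = λ·(2 - 51) - 48 ≡ 5. → (51, 5)
9P: (51, 5) + (51, 62): same x and y₁ ≡ -y₂, so the sum is 𝒪.
9P = 𝒪, so the order is 9.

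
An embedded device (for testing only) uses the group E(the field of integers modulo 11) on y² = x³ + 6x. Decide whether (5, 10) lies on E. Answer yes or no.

yes

y² = 10² ≡ 1; x³ + 6x + 0 = 155 ≡ 1 (mod 11). 1 = 1.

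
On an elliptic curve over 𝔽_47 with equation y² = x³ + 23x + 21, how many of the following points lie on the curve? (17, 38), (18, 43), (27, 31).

2

(17, 38): 38² ≡ 34, rhs ≡ 14 → off.
(18, 43): 43² ≡ 16, rhs ≡ 16 → on.
(27, 31): 31² ≡ 21, rhs ≡ 21 → on.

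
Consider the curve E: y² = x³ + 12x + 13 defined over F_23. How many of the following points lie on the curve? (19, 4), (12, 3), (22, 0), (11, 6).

2

(19, 4): 4² ≡ 16, rhs ≡ 16 → on.
(12, 3): 3² ≡ 9, rhs ≡ 22 → off.
(22, 0): 0² ≡ 0, rhs ≡ 0 → on.
(11, 6): 6² ≡ 13, rhs ≡ 4 → off.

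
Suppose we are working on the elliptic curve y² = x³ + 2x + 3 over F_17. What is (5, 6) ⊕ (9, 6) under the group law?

(5, 6) + (9, 6). λ = (6 - 6)/(9 - 5) ≡ 0/4 mod 17. 4⁻¹ ≡ 13 (mod 17) since 4·13 = 52 ≡ 1, so λ ≡ 0.
  x = λ² - 5 - 9 = 0 - 14 ≡ 3; y = λ·(5 - 3) - 6 ≡ 11. → (3, 11)

(3, 11)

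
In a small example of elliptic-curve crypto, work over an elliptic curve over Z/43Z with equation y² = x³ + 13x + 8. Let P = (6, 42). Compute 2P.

(4, 9)

tangent at (6, 42): λ = (3·6² + 13)/(2·42) ≡ 35/41. 41⁻¹ ≡ 21 (mod 43), so λ ≡ 35·21 ≡ 4.
  x = λ² - 6 - 6 = 16 - 12 ≡ 4; y = λ·(6 - 4) - 42 ≡ 9. → (4, 9)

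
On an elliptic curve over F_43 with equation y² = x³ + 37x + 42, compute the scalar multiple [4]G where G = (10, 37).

(26, 2)

Repeated addition: build up to 4G.
2G: tangent at (10, 37): λ = (3·10² + 37)/(2·37) ≡ 36/31. 31⁻¹ ≡ 25 (mod 43), so λ ≡ 36·25 ≡ 40.
  x = λ² - 10 - 10 = 1600 - 20 ≡ 32; y = λ·(10 - 32) - 37 ≡ 29. → (32, 29)
3G: (32, 29) + (10, 37). λ = (37 - 29)/(10 - 32) ≡ 8/21 mod 43. 21⁻¹ ≡ 41 (mod 43) since 21·41 = 861 ≡ 1, so λ ≡ 27.
  x = λ² - 32 - 10 = 729 - 42 ≡ 42; y = λ·(32 - 42) - 29 ≡ 2. → (42, 2)
4G: (42, 2) + (10, 37). λ = (37 - 2)/(10 - 42) ≡ 35/11 mod 43. 11⁻¹ ≡ 4 (mod 43), so λ ≡ 11.
  x = λ² - 42 - 10 = 121 - 52 ≡ 26; y = λ·(42 - 26) - 2 ≡ 2. → (26, 2)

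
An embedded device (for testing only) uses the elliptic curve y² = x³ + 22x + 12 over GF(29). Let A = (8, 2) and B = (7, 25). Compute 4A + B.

(2, 21)

First 4A:
Double-and-add on 4 = (100)₂. Start with A = (8, 2) for the leading 1-bit.
double: tangent at (8, 2): λ = (3·8² + 22)/(2·2) ≡ 11/4. 4⁻¹ ≡ 22 (mod 29) since 4·22 = 88 ≡ 1, so λ ≡ 11·22 ≡ 10.
  x = λ² - 8 - 8 = 100 - 16 ≡ 26; y = λ·(8 - 26) - 2 ≡ 21. → (26, 21)
double: tangent at (26, 21): λ = (3·26² + 22)/(2·21) ≡ 20/13. 13⁻¹ ≡ 9 (mod 29), so λ ≡ 20·9 ≡ 6.
  x = λ² - 26 - 26 = 36 - 52 ≡ 13; y = λ·(26 - 13) - 21 ≡ 28. → (13, 28)
4A = (13, 28).
Finally 4A + B:
(13, 28) + (7, 25). λ = (25 - 28)/(7 - 13) ≡ 26/23 mod 29. 23⁻¹ ≡ 24 (mod 29), so λ ≡ 15.
  x = λ² - 13 - 7 = 225 - 20 ≡ 2; y = λ·(13 - 2) - 28 ≡ 21. → (2, 21)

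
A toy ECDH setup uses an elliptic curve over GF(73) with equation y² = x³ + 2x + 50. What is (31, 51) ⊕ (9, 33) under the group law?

(21, 70)

(31, 51) + (9, 33). λ = (33 - 51)/(9 - 31) ≡ 55/51 mod 73. 51⁻¹ ≡ 63 (mod 73), so λ ≡ 34.
  x = λ² - 31 - 9 = 1156 - 40 ≡ 21; y = λ·(31 - 21) - 51 ≡ 70. → (21, 70)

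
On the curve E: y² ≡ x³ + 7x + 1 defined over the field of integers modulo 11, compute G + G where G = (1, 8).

tangent at (1, 8): λ = (3·1² + 7)/(2·8) ≡ 10/5. 5⁻¹ ≡ 9 (mod 11), so λ ≡ 10·9 ≡ 2.
  x = λ² - 1 - 1 = 4 - 2 ≡ 2; y = λ·(1 - 2) - 8 ≡ 1. → (2, 1)

(2, 1)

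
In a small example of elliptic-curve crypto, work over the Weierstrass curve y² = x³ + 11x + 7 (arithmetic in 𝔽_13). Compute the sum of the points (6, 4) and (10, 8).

(6, 4) + (10, 8). λ = (8 - 4)/(10 - 6) ≡ 4/4 mod 13. 4⁻¹ ≡ 10 (mod 13) since 4·10 = 40 ≡ 1, so λ ≡ 1.
  x = λ² - 6 - 10 = 1 - 16 ≡ 11; y = λ·(6 - 11) - 4 ≡ 4. → (11, 4)

(11, 4)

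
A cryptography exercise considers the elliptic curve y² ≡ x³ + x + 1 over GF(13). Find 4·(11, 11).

Write G = (11, 11).
Repeated addition: build up to 4G.
2G: tangent at (11, 11): λ = (3·11² + 1)/(2·11) ≡ 0/9. 9⁻¹ ≡ 3 (mod 13), so λ ≡ 0·3 ≡ 0.
  x = λ² - 11 - 11 = 0 - 22 ≡ 4; y = λ·(11 - 4) - 11 ≡ 2. → (4, 2)
3G: (4, 2) + (11, 11). λ = (11 - 2)/(11 - 4) ≡ 9/7 mod 13. 7⁻¹ ≡ 2 (mod 13) since 7·2 = 14 ≡ 1, so λ ≡ 5.
  x = λ² - 4 - 11 = 25 - 15 ≡ 10; y = λ·(4 - 10) - 2 ≡ 7. → (10, 7)
4G: (10, 7) + (11, 11). λ = (11 - 7)/(11 - 10) ≡ 4/1 mod 13. 1⁻¹ ≡ 1 (mod 13) since 1·1 = 1 ≡ 1, so λ ≡ 4.
  x = λ² - 10 - 11 = 16 - 21 ≡ 8; y = λ·(10 - 8) - 7 ≡ 1. → (8, 1)

(8, 1)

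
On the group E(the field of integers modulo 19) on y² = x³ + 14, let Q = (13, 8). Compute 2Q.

tangent at (13, 8): λ = (3·13² + 0)/(2·8) ≡ 13/16. 16⁻¹ ≡ 6 (mod 19), so λ ≡ 13·6 ≡ 2.
  x = λ² - 13 - 13 = 4 - 26 ≡ 16; y = λ·(13 - 16) - 8 ≡ 5. → (16, 5)

(16, 5)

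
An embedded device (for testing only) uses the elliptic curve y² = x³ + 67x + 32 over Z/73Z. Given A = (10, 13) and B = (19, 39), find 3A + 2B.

(34, 2)

First 3A:
Repeated addition: build up to 3A.
2A: tangent at (10, 13): λ = (3·10² + 67)/(2·13) ≡ 2/26. 26⁻¹ ≡ 59 (mod 73), so λ ≡ 2·59 ≡ 45.
  x = λ² - 10 - 10 = 2025 - 20 ≡ 34; y = λ·(10 - 34) - 13 ≡ 2. → (34, 2)
3A: (34, 2) + (10, 13). λ = (13 - 2)/(10 - 34) ≡ 11/49 mod 73. 49⁻¹ ≡ 3 (mod 73), so λ ≡ 33.
  x = λ² - 34 - 10 = 1089 - 44 ≡ 23; y = λ·(34 - 23) - 2 ≡ 69. → (23, 69)
3A = (23, 69).
Next 2B:
Repeated addition: build up to 2B.
2B: tangent at (19, 39): λ = (3·19² + 67)/(2·39) ≡ 55/5. 5⁻¹ ≡ 44 (mod 73), so λ ≡ 55·44 ≡ 11.
  x = λ² - 19 - 19 = 121 - 38 ≡ 10; y = λ·(19 - 10) - 39 ≡ 60. → (10, 60)
2B = (10, 60).
Finally 3A + 2B:
(23, 69) + (10, 60). λ = (60 - 69)/(10 - 23) ≡ 64/60 mod 73. 60⁻¹ ≡ 28 (mod 73) since 60·28 = 1680 ≡ 1, so λ ≡ 40.
  x = λ² - 23 - 10 = 1600 - 33 ≡ 34; y = λ·(23 - 34) - 69 ≡ 2. → (34, 2)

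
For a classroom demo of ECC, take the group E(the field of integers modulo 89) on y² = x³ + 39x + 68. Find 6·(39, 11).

Write G = (39, 11).
Repeated addition: build up to 6G.
2G: tangent at (39, 11): λ = (3·39² + 39)/(2·11) ≡ 63/22. 22⁻¹ ≡ 85 (mod 89), so λ ≡ 63·85 ≡ 15.
  x = λ² - 39 - 39 = 225 - 78 ≡ 58; y = λ·(39 - 58) - 11 ≡ 60. → (58, 60)
3G: (58, 60) + (39, 11). λ = (11 - 60)/(39 - 58) ≡ 40/70 mod 89. 70⁻¹ ≡ 14 (mod 89), so λ ≡ 26.
  x = λ² - 58 - 39 = 676 - 97 ≡ 45; y = λ·(58 - 45) - 60 ≡ 11. → (45, 11)
4G: (45, 11) + (39, 11). λ = (11 - 11)/(39 - 45) ≡ 0/83 mod 89. 83⁻¹ ≡ 74 (mod 89), so λ ≡ 0.
  x = λ² - 45 - 39 = 0 - 84 ≡ 5; y = λ·(45 - 5) - 11 ≡ 78. → (5, 78)
5G: (5, 78) + (39, 11). λ = (11 - 78)/(39 - 5) ≡ 22/34 mod 89. 34⁻¹ ≡ 55 (mod 89), so λ ≡ 53.
  x = λ² - 5 - 39 = 2809 - 44 ≡ 6; y = λ·(5 - 6) - 78 ≡ 47. → (6, 47)
6G: (6, 47) + (39, 11). λ = (11 - 47)/(39 - 6) ≡ 53/33 mod 89. 33⁻¹ ≡ 27 (mod 89), so λ ≡ 7.
  x = λ² - 6 - 39 = 49 - 45 ≡ 4; y = λ·(6 - 4) - 47 ≡ 56. → (4, 56)

(4, 56)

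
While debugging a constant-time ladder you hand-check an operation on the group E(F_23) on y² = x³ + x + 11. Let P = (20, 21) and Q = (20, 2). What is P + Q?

The two points share x = 20 and their y-coordinates satisfy 21 + 2 ≡ 0 (mod 23), so they are inverses. Their sum is ∞.

O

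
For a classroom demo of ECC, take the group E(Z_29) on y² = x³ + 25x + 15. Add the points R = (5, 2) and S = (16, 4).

(5, 2) + (16, 4). λ = (4 - 2)/(16 - 5) ≡ 2/11 mod 29. 11⁻¹ ≡ 8 (mod 29), so λ ≡ 16.
  x = λ² - 5 - 16 = 256 - 21 ≡ 3; y = λ·(5 - 3) - 2 ≡ 1. → (3, 1)

(3, 1)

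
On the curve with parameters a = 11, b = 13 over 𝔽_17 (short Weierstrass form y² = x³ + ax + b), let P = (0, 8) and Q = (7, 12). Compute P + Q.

(0, 8) + (7, 12). λ = (12 - 8)/(7 - 0) ≡ 4/7 mod 17. 7⁻¹ ≡ 5 (mod 17) since 7·5 = 35 ≡ 1, so λ ≡ 3.
  x = λ² - 0 - 7 = 9 - 7 ≡ 2; y = λ·(0 - 2) - 8 ≡ 3. → (2, 3)

(2, 3)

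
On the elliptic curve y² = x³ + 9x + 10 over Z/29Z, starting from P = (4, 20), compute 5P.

(21, 8)

Double-and-add on 5 = (101)₂. Start with P = (4, 20) for the leading 1-bit.
double: tangent at (4, 20): λ = (3·4² + 9)/(2·20) ≡ 28/11. 11⁻¹ ≡ 8 (mod 29), so λ ≡ 28·8 ≡ 21.
  x = λ² - 4 - 4 = 441 - 8 ≡ 27; y = λ·(4 - 27) - 20 ≡ 19. → (27, 19)
double: tangent at (27, 19): λ = (3·27² + 9)/(2·19) ≡ 21/9. 9⁻¹ ≡ 13 (mod 29) since 9·13 = 117 ≡ 1, so λ ≡ 21·13 ≡ 12.
  x = λ² - 27 - 27 = 144 - 54 ≡ 3; y = λ·(27 - 3) - 19 ≡ 8. → (3, 8)
add P: (3, 8) + (4, 20). λ = (20 - 8)/(4 - 3) ≡ 12/1 mod 29. 1⁻¹ ≡ 1 (mod 29) since 1·1 = 1 ≡ 1, so λ ≡ 12.
  x = λ² - 3 - 4 = 144 - 7 ≡ 21; y = λ·(3 - 21) - 8 ≡ 8. → (21, 8)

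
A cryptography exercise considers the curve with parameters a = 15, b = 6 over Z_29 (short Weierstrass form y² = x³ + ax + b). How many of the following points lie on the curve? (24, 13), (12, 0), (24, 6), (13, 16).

1

(24, 13): 13² ≡ 24, rhs ≡ 9 → off.
(12, 0): 0² ≡ 0, rhs ≡ 0 → on.
(24, 6): 6² ≡ 7, rhs ≡ 9 → off.
(13, 16): 16² ≡ 24, rhs ≡ 20 → off.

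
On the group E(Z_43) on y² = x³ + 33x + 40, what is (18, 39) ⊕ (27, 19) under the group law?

(4, 35)

(18, 39) + (27, 19). λ = (19 - 39)/(27 - 18) ≡ 23/9 mod 43. 9⁻¹ ≡ 24 (mod 43), so λ ≡ 36.
  x = λ² - 18 - 27 = 1296 - 45 ≡ 4; y = λ·(18 - 4) - 39 ≡ 35. → (4, 35)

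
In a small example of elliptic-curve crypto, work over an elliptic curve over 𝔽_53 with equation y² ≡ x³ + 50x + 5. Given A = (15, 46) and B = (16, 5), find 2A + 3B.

(33, 42)

First 2A:
Repeated addition: build up to 2A.
2A: tangent at (15, 46): λ = (3·15² + 50)/(2·46) ≡ 36/39. 39⁻¹ ≡ 34 (mod 53), so λ ≡ 36·34 ≡ 5.
  x = λ² - 15 - 15 = 25 - 30 ≡ 48; y = λ·(15 - 48) - 46 ≡ 1. → (48, 1)
2A = (48, 1).
Next 3B:
Repeated addition: build up to 3B.
2B: tangent at (16, 5): λ = (3·16² + 50)/(2·5) ≡ 23/10. 10⁻¹ ≡ 16 (mod 53), so λ ≡ 23·16 ≡ 50.
  x = λ² - 16 - 16 = 2500 - 32 ≡ 30; y = λ·(16 - 30) - 5 ≡ 37. → (30, 37)
3B: (30, 37) + (16, 5). λ = (5 - 37)/(16 - 30) ≡ 21/39 mod 53. 39⁻¹ ≡ 34 (mod 53), so λ ≡ 25.
  x = λ² - 30 - 16 = 625 - 46 ≡ 49; y = λ·(30 - 49) - 37 ≡ 18. → (49, 18)
3B = (49, 18).
Finally 2A + 3B:
(48, 1) + (49, 18). λ = (18 - 1)/(49 - 48) ≡ 17/1 mod 53. 1⁻¹ ≡ 1 (mod 53), so λ ≡ 17.
  x = λ² - 48 - 49 = 289 - 97 ≡ 33; y = λ·(48 - 33) - 1 ≡ 42. → (33, 42)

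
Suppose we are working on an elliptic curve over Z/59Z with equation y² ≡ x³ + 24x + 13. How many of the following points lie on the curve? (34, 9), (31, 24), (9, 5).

(34, 9): 9² ≡ 22, rhs ≡ 13 → off.
(31, 24): 24² ≡ 45, rhs ≡ 45 → on.
(9, 5): 5² ≡ 25, rhs ≡ 14 → off.

1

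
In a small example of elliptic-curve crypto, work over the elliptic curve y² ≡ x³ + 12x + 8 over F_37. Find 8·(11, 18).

Write G = (11, 18).
Repeated addition: build up to 8G.
2G: tangent at (11, 18): λ = (3·11² + 12)/(2·18) ≡ 5/36. 36⁻¹ ≡ 36 (mod 37), so λ ≡ 5·36 ≡ 32.
  x = λ² - 11 - 11 = 1024 - 22 ≡ 3; y = λ·(11 - 3) - 18 ≡ 16. → (3, 16)
3G: (3, 16) + (11, 18). λ = (18 - 16)/(11 - 3) ≡ 2/8 mod 37. 8⁻¹ ≡ 14 (mod 37), so λ ≡ 28.
  x = λ² - 3 - 11 = 784 - 14 ≡ 30; y = λ·(3 - 30) - 16 ≡ 5. → (30, 5)
4G: (30, 5) + (11, 18). λ = (18 - 5)/(11 - 30) ≡ 13/18 mod 37. 18⁻¹ ≡ 35 (mod 37) since 18·35 = 630 ≡ 1, so λ ≡ 11.
  x = λ² - 30 - 11 = 121 - 41 ≡ 6; y = λ·(30 - 6) - 5 ≡ 0. → (6, 0)
5G: (6, 0) + (11, 18). λ = (18 - 0)/(11 - 6) ≡ 18/5 mod 37. 5⁻¹ ≡ 15 (mod 37), so λ ≡ 11.
  x = λ² - 6 - 11 = 121 - 17 ≡ 30; y = λ·(6 - 30) - 0 ≡ 32. → (30, 32)
6G: (30, 32) + (11, 18). λ = (18 - 32)/(11 - 30) ≡ 23/18 mod 37. 18⁻¹ ≡ 35 (mod 37) since 18·35 = 630 ≡ 1, so λ ≡ 28.
  x = λ² - 30 - 11 = 784 - 41 ≡ 3; y = λ·(30 - 3) - 32 ≡ 21. → (3, 21)
7G: (3, 21) + (11, 18). λ = (18 - 21)/(11 - 3) ≡ 34/8 mod 37. 8⁻¹ ≡ 14 (mod 37), so λ ≡ 32.
  x = λ² - 3 - 11 = 1024 - 14 ≡ 11; y = λ·(3 - 11) - 21 ≡ 19. → (11, 19)
8G: (11, 19) + (11, 18): same x and y₁ ≡ -y₂, so the sum is the point at infinity.

O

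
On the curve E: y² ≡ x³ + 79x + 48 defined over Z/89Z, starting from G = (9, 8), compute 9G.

(69, 76)

Double-and-add on 9 = (1001)₂. Start with G = (9, 8) for the leading 1-bit.
double: tangent at (9, 8): λ = (3·9² + 79)/(2·8) ≡ 55/16. 16⁻¹ ≡ 39 (mod 89) since 16·39 = 624 ≡ 1, so λ ≡ 55·39 ≡ 9.
  x = λ² - 9 - 9 = 81 - 18 ≡ 63; y = λ·(9 - 63) - 8 ≡ 40. → (63, 40)
double: tangent at (63, 40): λ = (3·63² + 79)/(2·40) ≡ 60/80. 80⁻¹ ≡ 79 (mod 89) since 80·79 = 6320 ≡ 1, so λ ≡ 60·79 ≡ 23.
  x = λ² - 63 - 63 = 529 - 126 ≡ 47; y = λ·(63 - 47) - 40 ≡ 61. → (47, 61)
double: tangent at (47, 61): λ = (3·47² + 79)/(2·61) ≡ 31/33. 33⁻¹ ≡ 27 (mod 89), so λ ≡ 31·27 ≡ 36.
  x = λ² - 47 - 47 = 1296 - 94 ≡ 45; y = λ·(47 - 45) - 61 ≡ 11. → (45, 11)
add G: (45, 11) + (9, 8). λ = (8 - 11)/(9 - 45) ≡ 86/53 mod 89. 53⁻¹ ≡ 42 (mod 89) since 53·42 = 2226 ≡ 1, so λ ≡ 52.
  x = λ² - 45 - 9 = 2704 - 54 ≡ 69; y = λ·(45 - 69) - 11 ≡ 76. → (69, 76)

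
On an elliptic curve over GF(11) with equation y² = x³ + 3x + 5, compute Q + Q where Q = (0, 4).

tangent at (0, 4): λ = (3·0² + 3)/(2·4) ≡ 3/8. 8⁻¹ ≡ 7 (mod 11), so λ ≡ 3·7 ≡ 10.
  x = λ² - 0 - 0 = 100 - 0 ≡ 1; y = λ·(0 - 1) - 4 ≡ 8. → (1, 8)

(1, 8)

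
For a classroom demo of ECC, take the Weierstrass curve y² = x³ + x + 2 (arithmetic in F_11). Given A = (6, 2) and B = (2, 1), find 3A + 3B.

(1, 9)

First 3A:
Repeated addition: build up to 3A.
2A: tangent at (6, 2): λ = (3·6² + 1)/(2·2) ≡ 10/4. 4⁻¹ ≡ 3 (mod 11), so λ ≡ 10·3 ≡ 8.
  x = λ² - 6 - 6 = 64 - 12 ≡ 8; y = λ·(6 - 8) - 2 ≡ 4. → (8, 4)
3A: (8, 4) + (6, 2). λ = (2 - 4)/(6 - 8) ≡ 9/9 mod 11. 9⁻¹ ≡ 5 (mod 11) since 9·5 = 45 ≡ 1, so λ ≡ 1.
  x = λ² - 8 - 6 = 1 - 14 ≡ 9; y = λ·(8 - 9) - 4 ≡ 6. → (9, 6)
3A = (9, 6).
Next 3B:
Repeated addition: build up to 3B.
2B: tangent at (2, 1): λ = (3·2² + 1)/(2·1) ≡ 2/2. 2⁻¹ ≡ 6 (mod 11), so λ ≡ 2·6 ≡ 1.
  x = λ² - 2 - 2 = 1 - 4 ≡ 8; y = λ·(2 - 8) - 1 ≡ 4. → (8, 4)
3B: (8, 4) + (2, 1). λ = (1 - 4)/(2 - 8) ≡ 8/5 mod 11. 5⁻¹ ≡ 9 (mod 11), so λ ≡ 6.
  x = λ² - 8 - 2 = 36 - 10 ≡ 4; y = λ·(8 - 4) - 4 ≡ 9. → (4, 9)
3B = (4, 9).
Finally 3A + 3B:
(9, 6) + (4, 9). λ = (9 - 6)/(4 - 9) ≡ 3/6 mod 11. 6⁻¹ ≡ 2 (mod 11) since 6·2 = 12 ≡ 1, so λ ≡ 6.
  x = λ² - 9 - 4 = 36 - 13 ≡ 1; y = λ·(9 - 1) - 6 ≡ 9. → (1, 9)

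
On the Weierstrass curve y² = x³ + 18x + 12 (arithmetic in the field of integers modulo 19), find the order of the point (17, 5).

5

2P: tangent at (17, 5): λ = (3·17² + 18)/(2·5) ≡ 11/10. 10⁻¹ ≡ 2 (mod 19) since 10·2 = 20 ≡ 1, so λ ≡ 11·2 ≡ 3.
  x = λ² - 17 - 17 = 9 - 34 ≡ 13; y = λ·(17 - 13) - 5 ≡ 7. → (13, 7)
3P: (13, 7) + (17, 5). λ = (5 - 7)/(17 - 13) ≡ 17/4 mod 19. 4⁻¹ ≡ 5 (mod 19) since 4·5 = 20 ≡ 1, so λ ≡ 9.
  x = λ² - 13 - 17 = 81 - 30 ≡ 13; y = λ·(13 - 13) - 7 ≡ 12. → (13, 12)
4P: (13, 12) + (17, 5). λ = (5 - 12)/(17 - 13) ≡ 12/4 mod 19. 4⁻¹ ≡ 5 (mod 19), so λ ≡ 3.
  x = λ² - 13 - 17 = 9 - 30 ≡ 17; y = λ·(13 - 17) - 12 ≡ 14. → (17, 14)
5P: (17, 14) + (17, 5): same x and y₁ ≡ -y₂, so the sum is the point at infinity.
5P = the point at infinity, so the order is 5.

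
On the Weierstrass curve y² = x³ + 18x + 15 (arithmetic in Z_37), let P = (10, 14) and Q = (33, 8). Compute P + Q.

(10, 14) + (33, 8). λ = (8 - 14)/(33 - 10) ≡ 31/23 mod 37. 23⁻¹ ≡ 29 (mod 37) since 23·29 = 667 ≡ 1, so λ ≡ 11.
  x = λ² - 10 - 33 = 121 - 43 ≡ 4; y = λ·(10 - 4) - 14 ≡ 15. → (4, 15)

(4, 15)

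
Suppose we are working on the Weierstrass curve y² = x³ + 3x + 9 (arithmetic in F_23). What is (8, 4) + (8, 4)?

(15, 18)

tangent at (8, 4): λ = (3·8² + 3)/(2·4) ≡ 11/8. 8⁻¹ ≡ 3 (mod 23) since 8·3 = 24 ≡ 1, so λ ≡ 11·3 ≡ 10.
  x = λ² - 8 - 8 = 100 - 16 ≡ 15; y = λ·(8 - 15) - 4 ≡ 18. → (15, 18)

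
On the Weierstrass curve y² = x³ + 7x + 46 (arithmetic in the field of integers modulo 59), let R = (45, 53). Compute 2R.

(4, 43)

tangent at (45, 53): λ = (3·45² + 7)/(2·53) ≡ 5/47. 47⁻¹ ≡ 54 (mod 59), so λ ≡ 5·54 ≡ 34.
  x = λ² - 45 - 45 = 1156 - 90 ≡ 4; y = λ·(45 - 4) - 53 ≡ 43. → (4, 43)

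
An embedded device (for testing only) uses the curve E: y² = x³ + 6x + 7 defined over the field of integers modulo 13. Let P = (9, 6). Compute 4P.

O

Repeated addition: build up to 4P.
2P: tangent at (9, 6): λ = (3·9² + 6)/(2·6) ≡ 2/12. 12⁻¹ ≡ 12 (mod 13) since 12·12 = 144 ≡ 1, so λ ≡ 2·12 ≡ 11.
  x = λ² - 9 - 9 = 121 - 18 ≡ 12; y = λ·(9 - 12) - 6 ≡ 0. → (12, 0)
3P: (12, 0) + (9, 6). λ = (6 - 0)/(9 - 12) ≡ 6/10 mod 13. 10⁻¹ ≡ 4 (mod 13), so λ ≡ 11.
  x = λ² - 12 - 9 = 121 - 21 ≡ 9; y = λ·(12 - 9) - 0 ≡ 7. → (9, 7)
4P: (9, 7) + (9, 6): same x and y₁ ≡ -y₂, so the sum is 𝒪.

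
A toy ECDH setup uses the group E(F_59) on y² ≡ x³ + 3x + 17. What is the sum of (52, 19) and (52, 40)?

O

The two points share x = 52 and their y-coordinates satisfy 19 + 40 ≡ 0 (mod 59), so they are inverses. Their sum is ∞.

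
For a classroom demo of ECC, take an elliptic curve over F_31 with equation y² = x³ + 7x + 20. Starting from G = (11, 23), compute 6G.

(1, 20)

Repeated addition: build up to 6G.
2G: tangent at (11, 23): λ = (3·11² + 7)/(2·23) ≡ 29/15. 15⁻¹ ≡ 29 (mod 31) since 15·29 = 435 ≡ 1, so λ ≡ 29·29 ≡ 4.
  x = λ² - 11 - 11 = 16 - 22 ≡ 25; y = λ·(11 - 25) - 23 ≡ 14. → (25, 14)
3G: (25, 14) + (11, 23). λ = (23 - 14)/(11 - 25) ≡ 9/17 mod 31. 17⁻¹ ≡ 11 (mod 31), so λ ≡ 6.
  x = λ² - 25 - 11 = 36 - 36 ≡ 0; y = λ·(25 - 0) - 14 ≡ 12. → (0, 12)
4G: (0, 12) + (11, 23). λ = (23 - 12)/(11 - 0) ≡ 11/11 mod 31. 11⁻¹ ≡ 17 (mod 31) since 11·17 = 187 ≡ 1, so λ ≡ 1.
  x = λ² - 0 - 11 = 1 - 11 ≡ 21; y = λ·(0 - 21) - 12 ≡ 29. → (21, 29)
5G: (21, 29) + (11, 23). λ = (23 - 29)/(11 - 21) ≡ 25/21 mod 31. 21⁻¹ ≡ 3 (mod 31) since 21·3 = 63 ≡ 1, so λ ≡ 13.
  x = λ² - 21 - 11 = 169 - 32 ≡ 13; y = λ·(21 - 13) - 29 ≡ 13. → (13, 13)
6G: (13, 13) + (11, 23). λ = (23 - 13)/(11 - 13) ≡ 10/29 mod 31. 29⁻¹ ≡ 15 (mod 31), so λ ≡ 26.
  x = λ² - 13 - 11 = 676 - 24 ≡ 1; y = λ·(13 - 1) - 13 ≡ 20. → (1, 20)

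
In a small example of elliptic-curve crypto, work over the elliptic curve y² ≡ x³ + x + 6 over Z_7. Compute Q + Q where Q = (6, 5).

tangent at (6, 5): λ = (3·6² + 1)/(2·5) ≡ 4/3. 3⁻¹ ≡ 5 (mod 7), so λ ≡ 4·5 ≡ 6.
  x = λ² - 6 - 6 = 36 - 12 ≡ 3; y = λ·(6 - 3) - 5 ≡ 6. → (3, 6)

(3, 6)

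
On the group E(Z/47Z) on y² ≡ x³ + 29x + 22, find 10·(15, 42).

Write P = (15, 42).
Double-and-add on 10 = (1010)₂. Start with P = (15, 42) for the leading 1-bit.
double: tangent at (15, 42): λ = (3·15² + 29)/(2·42) ≡ 46/37. 37⁻¹ ≡ 14 (mod 47) since 37·14 = 518 ≡ 1, so λ ≡ 46·14 ≡ 33.
  x = λ² - 15 - 15 = 1089 - 30 ≡ 25; y = λ·(15 - 25) - 42 ≡ 4. → (25, 4)
double: tangent at (25, 4): λ = (3·25² + 29)/(2·4) ≡ 24/8. 8⁻¹ ≡ 6 (mod 47), so λ ≡ 24·6 ≡ 3.
  x = λ² - 25 - 25 = 9 - 50 ≡ 6; y = λ·(25 - 6) - 4 ≡ 6. → (6, 6)
add P: (6, 6) + (15, 42). λ = (42 - 6)/(15 - 6) ≡ 36/9 mod 47. 9⁻¹ ≡ 21 (mod 47), so λ ≡ 4.
  x = λ² - 6 - 15 = 16 - 21 ≡ 42; y = λ·(6 - 42) - 6 ≡ 38. → (42, 38)
double: tangent at (42, 38): λ = (3·42² + 29)/(2·38) ≡ 10/29. 29⁻¹ ≡ 13 (mod 47) since 29·13 = 377 ≡ 1, so λ ≡ 10·13 ≡ 36.
  x = λ² - 42 - 42 = 1296 - 84 ≡ 37; y = λ·(42 - 37) - 38 ≡ 1. → (37, 1)

(37, 1)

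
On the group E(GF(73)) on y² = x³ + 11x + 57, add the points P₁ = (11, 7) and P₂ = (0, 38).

(11, 7) + (0, 38). λ = (38 - 7)/(0 - 11) ≡ 31/62 mod 73. 62⁻¹ ≡ 53 (mod 73), so λ ≡ 37.
  x = λ² - 11 - 0 = 1369 - 11 ≡ 44; y = λ·(11 - 44) - 7 ≡ 13. → (44, 13)

(44, 13)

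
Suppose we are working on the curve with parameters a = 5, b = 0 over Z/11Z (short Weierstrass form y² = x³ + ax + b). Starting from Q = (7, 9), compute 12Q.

O

Repeated addition: build up to 12Q.
2Q: tangent at (7, 9): λ = (3·7² + 5)/(2·9) ≡ 9/7. 7⁻¹ ≡ 8 (mod 11), so λ ≡ 9·8 ≡ 6.
  x = λ² - 7 - 7 = 36 - 14 ≡ 0; y = λ·(7 - 0) - 9 ≡ 0. → (0, 0)
3Q: (0, 0) + (7, 9). λ = (9 - 0)/(7 - 0) ≡ 9/7 mod 11. 7⁻¹ ≡ 8 (mod 11), so λ ≡ 6.
  x = λ² - 0 - 7 = 36 - 7 ≡ 7; y = λ·(0 - 7) - 0 ≡ 2. → (7, 2)
4Q: (7, 2) + (7, 9): same x and y₁ ≡ -y₂, so the sum is ∞.
5Q: ∞ + (7, 9) = (7, 9) (identity).
6Q: tangent at (7, 9): λ = (3·7² + 5)/(2·9) ≡ 9/7. 7⁻¹ ≡ 8 (mod 11) since 7·8 = 56 ≡ 1, so λ ≡ 9·8 ≡ 6.
  x = λ² - 7 - 7 = 36 - 14 ≡ 0; y = λ·(7 - 0) - 9 ≡ 0. → (0, 0)
7Q: (0, 0) + (7, 9). λ = (9 - 0)/(7 - 0) ≡ 9/7 mod 11. 7⁻¹ ≡ 8 (mod 11) since 7·8 = 56 ≡ 1, so λ ≡ 6.
  x = λ² - 0 - 7 = 36 - 7 ≡ 7; y = λ·(0 - 7) - 0 ≡ 2. → (7, 2)
8Q: (7, 2) + (7, 9): same x and y₁ ≡ -y₂, so the sum is ∞.
9Q: ∞ + (7, 9) = (7, 9) (identity).
10Q: tangent at (7, 9): λ = (3·7² + 5)/(2·9) ≡ 9/7. 7⁻¹ ≡ 8 (mod 11), so λ ≡ 9·8 ≡ 6.
  x = λ² - 7 - 7 = 36 - 14 ≡ 0; y = λ·(7 - 0) - 9 ≡ 0. → (0, 0)
11Q: (0, 0) + (7, 9). λ = (9 - 0)/(7 - 0) ≡ 9/7 mod 11. 7⁻¹ ≡ 8 (mod 11) since 7·8 = 56 ≡ 1, so λ ≡ 6.
  x = λ² - 0 - 7 = 36 - 7 ≡ 7; y = λ·(0 - 7) - 0 ≡ 2. → (7, 2)
12Q: (7, 2) + (7, 9): same x and y₁ ≡ -y₂, so the sum is ∞.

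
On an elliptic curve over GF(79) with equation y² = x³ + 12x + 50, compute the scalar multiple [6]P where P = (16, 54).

(55, 0)

Repeated addition: build up to 6P.
2P: tangent at (16, 54): λ = (3·16² + 12)/(2·54) ≡ 69/29. 29⁻¹ ≡ 30 (mod 79) since 29·30 = 870 ≡ 1, so λ ≡ 69·30 ≡ 16.
  x = λ² - 16 - 16 = 256 - 32 ≡ 66; y = λ·(16 - 66) - 54 ≡ 15. → (66, 15)
3P: (66, 15) + (16, 54). λ = (54 - 15)/(16 - 66) ≡ 39/29 mod 79. 29⁻¹ ≡ 30 (mod 79) since 29·30 = 870 ≡ 1, so λ ≡ 64.
  x = λ² - 66 - 16 = 4096 - 82 ≡ 64; y = λ·(66 - 64) - 15 ≡ 34. → (64, 34)
4P: (64, 34) + (16, 54). λ = (54 - 34)/(16 - 64) ≡ 20/31 mod 79. 31⁻¹ ≡ 51 (mod 79) since 31·51 = 1581 ≡ 1, so λ ≡ 72.
  x = λ² - 64 - 16 = 5184 - 80 ≡ 48; y = λ·(64 - 48) - 34 ≡ 12. → (48, 12)
5P: (48, 12) + (16, 54). λ = (54 - 12)/(16 - 48) ≡ 42/47 mod 79. 47⁻¹ ≡ 37 (mod 79), so λ ≡ 53.
  x = λ² - 48 - 16 = 2809 - 64 ≡ 59; y = λ·(48 - 59) - 12 ≡ 37. → (59, 37)
6P: (59, 37) + (16, 54). λ = (54 - 37)/(16 - 59) ≡ 17/36 mod 79. 36⁻¹ ≡ 11 (mod 79), so λ ≡ 29.
  x = λ² - 59 - 16 = 841 - 75 ≡ 55; y = λ·(59 - 55) - 37 ≡ 0. → (55, 0)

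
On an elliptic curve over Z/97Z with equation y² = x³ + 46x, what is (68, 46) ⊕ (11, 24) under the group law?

(20, 44)

(68, 46) + (11, 24). λ = (24 - 46)/(11 - 68) ≡ 75/40 mod 97. 40⁻¹ ≡ 17 (mod 97) since 40·17 = 680 ≡ 1, so λ ≡ 14.
  x = λ² - 68 - 11 = 196 - 79 ≡ 20; y = λ·(68 - 20) - 46 ≡ 44. → (20, 44)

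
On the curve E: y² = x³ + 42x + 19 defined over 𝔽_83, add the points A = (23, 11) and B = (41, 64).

(31, 30)

(23, 11) + (41, 64). λ = (64 - 11)/(41 - 23) ≡ 53/18 mod 83. 18⁻¹ ≡ 60 (mod 83) since 18·60 = 1080 ≡ 1, so λ ≡ 26.
  x = λ² - 23 - 41 = 676 - 64 ≡ 31; y = λ·(23 - 31) - 11 ≡ 30. → (31, 30)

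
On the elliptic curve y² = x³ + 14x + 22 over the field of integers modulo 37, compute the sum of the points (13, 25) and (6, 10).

(9, 10)

(13, 25) + (6, 10). λ = (10 - 25)/(6 - 13) ≡ 22/30 mod 37. 30⁻¹ ≡ 21 (mod 37) since 30·21 = 630 ≡ 1, so λ ≡ 18.
  x = λ² - 13 - 6 = 324 - 19 ≡ 9; y = λ·(13 - 9) - 25 ≡ 10. → (9, 10)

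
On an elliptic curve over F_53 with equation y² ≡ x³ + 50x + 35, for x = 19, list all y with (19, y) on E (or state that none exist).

0

x³ + 50x + 35 = 7844 ≡ 0 (mod 53).
Only y = 0 satisfies y² ≡ 0.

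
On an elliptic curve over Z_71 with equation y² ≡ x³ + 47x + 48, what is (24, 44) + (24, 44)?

tangent at (24, 44): λ = (3·24² + 47)/(2·44) ≡ 0/17. 17⁻¹ ≡ 46 (mod 71), so λ ≡ 0·46 ≡ 0.
  x = λ² - 24 - 24 = 0 - 48 ≡ 23; y = λ·(24 - 23) - 44 ≡ 27. → (23, 27)

(23, 27)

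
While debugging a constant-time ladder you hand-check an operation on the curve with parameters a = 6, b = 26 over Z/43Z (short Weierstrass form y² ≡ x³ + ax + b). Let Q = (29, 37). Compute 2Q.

(38, 0)

tangent at (29, 37): λ = (3·29² + 6)/(2·37) ≡ 35/31. 31⁻¹ ≡ 25 (mod 43), so λ ≡ 35·25 ≡ 15.
  x = λ² - 29 - 29 = 225 - 58 ≡ 38; y = λ·(29 - 38) - 37 ≡ 0. → (38, 0)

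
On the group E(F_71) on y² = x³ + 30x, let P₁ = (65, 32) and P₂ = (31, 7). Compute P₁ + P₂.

(65, 32) + (31, 7). λ = (7 - 32)/(31 - 65) ≡ 46/37 mod 71. 37⁻¹ ≡ 48 (mod 71) since 37·48 = 1776 ≡ 1, so λ ≡ 7.
  x = λ² - 65 - 31 = 49 - 96 ≡ 24; y = λ·(65 - 24) - 32 ≡ 42. → (24, 42)

(24, 42)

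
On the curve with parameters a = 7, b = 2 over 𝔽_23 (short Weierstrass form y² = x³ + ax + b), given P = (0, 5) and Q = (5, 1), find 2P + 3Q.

First 2P:
Repeated addition: build up to 2P.
2P: tangent at (0, 5): λ = (3·0² + 7)/(2·5) ≡ 7/10. 10⁻¹ ≡ 7 (mod 23), so λ ≡ 7·7 ≡ 3.
  x = λ² - 0 - 0 = 9 - 0 ≡ 9; y = λ·(0 - 9) - 5 ≡ 14. → (9, 14)
2P = (9, 14).
Next 3Q:
Repeated addition: build up to 3Q.
2Q: tangent at (5, 1): λ = (3·5² + 7)/(2·1) ≡ 13/2. 2⁻¹ ≡ 12 (mod 23), so λ ≡ 13·12 ≡ 18.
  x = λ² - 5 - 5 = 324 - 10 ≡ 15; y = λ·(5 - 15) - 1 ≡ 3. → (15, 3)
3Q: (15, 3) + (5, 1). λ = (1 - 3)/(5 - 15) ≡ 21/13 mod 23. 13⁻¹ ≡ 16 (mod 23), so λ ≡ 14.
  x = λ² - 15 - 5 = 196 - 20 ≡ 15; y = λ·(15 - 15) - 3 ≡ 20. → (15, 20)
3Q = (15, 20).
Finally 2P + 3Q:
(9, 14) + (15, 20). λ = (20 - 14)/(15 - 9) ≡ 6/6 mod 23. 6⁻¹ ≡ 4 (mod 23), so λ ≡ 1.
  x = λ² - 9 - 15 = 1 - 24 ≡ 0; y = λ·(9 - 0) - 14 ≡ 18. → (0, 18)

(0, 18)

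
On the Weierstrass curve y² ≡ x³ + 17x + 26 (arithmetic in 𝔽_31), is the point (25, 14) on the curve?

y² = 14² ≡ 10; x³ + 17x + 26 = 16076 ≡ 18 (mod 31). 10 ≠ 18.

no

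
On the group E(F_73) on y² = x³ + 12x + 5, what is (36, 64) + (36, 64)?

(47, 32)

tangent at (36, 64): λ = (3·36² + 12)/(2·64) ≡ 31/55. 55⁻¹ ≡ 4 (mod 73), so λ ≡ 31·4 ≡ 51.
  x = λ² - 36 - 36 = 2601 - 72 ≡ 47; y = λ·(36 - 47) - 64 ≡ 32. → (47, 32)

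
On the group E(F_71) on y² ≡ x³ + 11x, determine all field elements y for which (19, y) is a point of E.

x³ + 11x + 0 = 7068 ≡ 39 (mod 71).
39 is a non-residue mod 71; no y exists.

none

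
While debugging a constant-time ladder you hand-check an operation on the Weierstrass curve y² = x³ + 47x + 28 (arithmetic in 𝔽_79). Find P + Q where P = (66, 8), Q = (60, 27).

(66, 8) + (60, 27). λ = (27 - 8)/(60 - 66) ≡ 19/73 mod 79. 73⁻¹ ≡ 13 (mod 79), so λ ≡ 10.
  x = λ² - 66 - 60 = 100 - 126 ≡ 53; y = λ·(66 - 53) - 8 ≡ 43. → (53, 43)

(53, 43)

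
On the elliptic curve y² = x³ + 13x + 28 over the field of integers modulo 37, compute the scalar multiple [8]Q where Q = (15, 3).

(13, 27)

Double-and-add on 8 = (1000)₂. Start with Q = (15, 3) for the leading 1-bit.
double: tangent at (15, 3): λ = (3·15² + 13)/(2·3) ≡ 22/6. 6⁻¹ ≡ 31 (mod 37) since 6·31 = 186 ≡ 1, so λ ≡ 22·31 ≡ 16.
  x = λ² - 15 - 15 = 256 - 30 ≡ 4; y = λ·(15 - 4) - 3 ≡ 25. → (4, 25)
double: tangent at (4, 25): λ = (3·4² + 13)/(2·25) ≡ 24/13. 13⁻¹ ≡ 20 (mod 37), so λ ≡ 24·20 ≡ 36.
  x = λ² - 4 - 4 = 1296 - 8 ≡ 30; y = λ·(4 - 30) - 25 ≡ 1. → (30, 1)
double: tangent at (30, 1): λ = (3·30² + 13)/(2·1) ≡ 12/2. 2⁻¹ ≡ 19 (mod 37) since 2·19 = 38 ≡ 1, so λ ≡ 12·19 ≡ 6.
  x = λ² - 30 - 30 = 36 - 60 ≡ 13; y = λ·(30 - 13) - 1 ≡ 27. → (13, 27)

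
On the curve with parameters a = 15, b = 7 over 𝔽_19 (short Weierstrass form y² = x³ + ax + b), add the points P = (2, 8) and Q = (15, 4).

(13, 10)

(2, 8) + (15, 4). λ = (4 - 8)/(15 - 2) ≡ 15/13 mod 19. 13⁻¹ ≡ 3 (mod 19) since 13·3 = 39 ≡ 1, so λ ≡ 7.
  x = λ² - 2 - 15 = 49 - 17 ≡ 13; y = λ·(2 - 13) - 8 ≡ 10. → (13, 10)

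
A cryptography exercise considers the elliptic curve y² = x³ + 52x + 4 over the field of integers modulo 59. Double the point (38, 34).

tangent at (38, 34): λ = (3·38² + 52)/(2·34) ≡ 18/9. 9⁻¹ ≡ 46 (mod 59) since 9·46 = 414 ≡ 1, so λ ≡ 18·46 ≡ 2.
  x = λ² - 38 - 38 = 4 - 76 ≡ 46; y = λ·(38 - 46) - 34 ≡ 9. → (46, 9)

(46, 9)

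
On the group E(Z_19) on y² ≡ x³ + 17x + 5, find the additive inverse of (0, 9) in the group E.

(0, 10)

-(0, 9) = (0, -9 mod 19) = (0, 10).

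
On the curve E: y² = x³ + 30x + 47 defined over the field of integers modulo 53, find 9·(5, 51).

(48, 39)

Write P = (5, 51).
Double-and-add on 9 = (1001)₂. Start with P = (5, 51) for the leading 1-bit.
double: tangent at (5, 51): λ = (3·5² + 30)/(2·51) ≡ 52/49. 49⁻¹ ≡ 13 (mod 53), so λ ≡ 52·13 ≡ 40.
  x = λ² - 5 - 5 = 1600 - 10 ≡ 0; y = λ·(5 - 0) - 51 ≡ 43. → (0, 43)
double: tangent at (0, 43): λ = (3·0² + 30)/(2·43) ≡ 30/33. 33⁻¹ ≡ 45 (mod 53) since 33·45 = 1485 ≡ 1, so λ ≡ 30·45 ≡ 25.
  x = λ² - 0 - 0 = 625 - 0 ≡ 42; y = λ·(0 - 42) - 43 ≡ 20. → (42, 20)
double: tangent at (42, 20): λ = (3·42² + 30)/(2·20) ≡ 22/40. 40⁻¹ ≡ 4 (mod 53), so λ ≡ 22·4 ≡ 35.
  x = λ² - 42 - 42 = 1225 - 84 ≡ 28; y = λ·(42 - 28) - 20 ≡ 46. → (28, 46)
add P: (28, 46) + (5, 51). λ = (51 - 46)/(5 - 28) ≡ 5/30 mod 53. 30⁻¹ ≡ 23 (mod 53), so λ ≡ 9.
  x = λ² - 28 - 5 = 81 - 33 ≡ 48; y = λ·(28 - 48) - 46 ≡ 39. → (48, 39)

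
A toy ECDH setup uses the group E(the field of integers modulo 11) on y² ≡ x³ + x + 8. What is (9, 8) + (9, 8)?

(9, 3)

tangent at (9, 8): λ = (3·9² + 1)/(2·8) ≡ 2/5. 5⁻¹ ≡ 9 (mod 11), so λ ≡ 2·9 ≡ 7.
  x = λ² - 9 - 9 = 49 - 18 ≡ 9; y = λ·(9 - 9) - 8 ≡ 3. → (9, 3)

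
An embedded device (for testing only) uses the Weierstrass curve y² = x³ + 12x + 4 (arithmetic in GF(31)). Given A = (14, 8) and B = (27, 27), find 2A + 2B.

First 2A:
Repeated addition: build up to 2A.
2A: tangent at (14, 8): λ = (3·14² + 12)/(2·8) ≡ 11/16. 16⁻¹ ≡ 2 (mod 31), so λ ≡ 11·2 ≡ 22.
  x = λ² - 14 - 14 = 484 - 28 ≡ 22; y = λ·(14 - 22) - 8 ≡ 2. → (22, 2)
2A = (22, 2).
Next 2B:
Repeated addition: build up to 2B.
2B: tangent at (27, 27): λ = (3·27² + 12)/(2·27) ≡ 29/23. 23⁻¹ ≡ 27 (mod 31) since 23·27 = 621 ≡ 1, so λ ≡ 29·27 ≡ 8.
  x = λ² - 27 - 27 = 64 - 54 ≡ 10; y = λ·(27 - 10) - 27 ≡ 16. → (10, 16)
2B = (10, 16).
Finally 2A + 2B:
(22, 2) + (10, 16). λ = (16 - 2)/(10 - 22) ≡ 14/19 mod 31. 19⁻¹ ≡ 18 (mod 31), so λ ≡ 4.
  x = λ² - 22 - 10 = 16 - 32 ≡ 15; y = λ·(22 - 15) - 2 ≡ 26. → (15, 26)

(15, 26)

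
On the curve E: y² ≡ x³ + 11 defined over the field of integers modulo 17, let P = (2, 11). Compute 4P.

(14, 16)

Double-and-add on 4 = (100)₂. Start with P = (2, 11) for the leading 1-bit.
double: tangent at (2, 11): λ = (3·2² + 0)/(2·11) ≡ 12/5. 5⁻¹ ≡ 7 (mod 17), so λ ≡ 12·7 ≡ 16.
  x = λ² - 2 - 2 = 256 - 4 ≡ 14; y = λ·(2 - 14) - 11 ≡ 1. → (14, 1)
double: tangent at (14, 1): λ = (3·14² + 0)/(2·1) ≡ 10/2. 2⁻¹ ≡ 9 (mod 17), so λ ≡ 10·9 ≡ 5.
  x = λ² - 14 - 14 = 25 - 28 ≡ 14; y = λ·(14 - 14) - 1 ≡ 16. → (14, 16)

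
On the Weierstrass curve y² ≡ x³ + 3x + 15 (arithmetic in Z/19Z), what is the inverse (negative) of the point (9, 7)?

-(9, 7) = (9, -7 mod 19) = (9, 12).

(9, 12)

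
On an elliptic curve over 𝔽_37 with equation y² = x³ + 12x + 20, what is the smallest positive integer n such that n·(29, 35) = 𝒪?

10

2P: tangent at (29, 35): λ = (3·29² + 12)/(2·35) ≡ 19/33. 33⁻¹ ≡ 9 (mod 37) since 33·9 = 297 ≡ 1, so λ ≡ 19·9 ≡ 23.
  x = λ² - 29 - 29 = 529 - 58 ≡ 27; y = λ·(29 - 27) - 35 ≡ 11. → (27, 11)
3P: (27, 11) + (29, 35). λ = (35 - 11)/(29 - 27) ≡ 24/2 mod 37. 2⁻¹ ≡ 19 (mod 37), so λ ≡ 12.
  x = λ² - 27 - 29 = 144 - 56 ≡ 14; y = λ·(27 - 14) - 11 ≡ 34. → (14, 34)
4P: (14, 34) + (29, 35). λ = (35 - 34)/(29 - 14) ≡ 1/15 mod 37. 15⁻¹ ≡ 5 (mod 37), so λ ≡ 5.
  x = λ² - 14 - 29 = 25 - 43 ≡ 19; y = λ·(14 - 19) - 34 ≡ 15. → (19, 15)
5P: (19, 15) + (29, 35). λ = (35 - 15)/(29 - 19) ≡ 20/10 mod 37. 10⁻¹ ≡ 26 (mod 37), so λ ≡ 2.
  x = λ² - 19 - 29 = 4 - 48 ≡ 30; y = λ·(19 - 30) - 15 ≡ 0. → (30, 0)
6P: (30, 0) + (29, 35). λ = (35 - 0)/(29 - 30) ≡ 35/36 mod 37. 36⁻¹ ≡ 36 (mod 37), so λ ≡ 2.
  x = λ² - 30 - 29 = 4 - 59 ≡ 19; y = λ·(30 - 19) - 0 ≡ 22. → (19, 22)
7P: (19, 22) + (29, 35). λ = (35 - 22)/(29 - 19) ≡ 13/10 mod 37. 10⁻¹ ≡ 26 (mod 37), so λ ≡ 5.
  x = λ² - 19 - 29 = 25 - 48 ≡ 14; y = λ·(19 - 14) - 22 ≡ 3. → (14, 3)
8P: (14, 3) + (29, 35). λ = (35 - 3)/(29 - 14) ≡ 32/15 mod 37. 15⁻¹ ≡ 5 (mod 37), so λ ≡ 12.
  x = λ² - 14 - 29 = 144 - 43 ≡ 27; y = λ·(14 - 27) - 3 ≡ 26. → (27, 26)
9P: (27, 26) + (29, 35). λ = (35 - 26)/(29 - 27) ≡ 9/2 mod 37. 2⁻¹ ≡ 19 (mod 37) since 2·19 = 38 ≡ 1, so λ ≡ 23.
  x = λ² - 27 - 29 = 529 - 56 ≡ 29; y = λ·(27 - 29) - 26 ≡ 2. → (29, 2)
10P: (29, 2) + (29, 35): same x and y₁ ≡ -y₂, so the sum is 𝒪.
10P = 𝒪, so the order is 10.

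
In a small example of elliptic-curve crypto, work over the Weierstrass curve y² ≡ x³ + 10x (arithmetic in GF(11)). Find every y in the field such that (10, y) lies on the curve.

0

x³ + 10x + 0 = 1100 ≡ 0 (mod 11).
Only y = 0 satisfies y² ≡ 0.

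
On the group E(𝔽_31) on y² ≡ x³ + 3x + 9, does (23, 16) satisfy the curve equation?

no

y² = 16² ≡ 8; x³ + 3x + 9 = 12245 ≡ 0 (mod 31). 8 ≠ 0.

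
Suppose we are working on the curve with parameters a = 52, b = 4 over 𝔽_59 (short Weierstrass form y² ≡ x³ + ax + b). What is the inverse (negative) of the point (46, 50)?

(46, 9)

-(46, 50) = (46, -50 mod 59) = (46, 9).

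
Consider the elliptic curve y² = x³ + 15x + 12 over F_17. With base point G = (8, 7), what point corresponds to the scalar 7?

(5, 12)

Double-and-add on 7 = (111)₂. Start with G = (8, 7) for the leading 1-bit.
double: tangent at (8, 7): λ = (3·8² + 15)/(2·7) ≡ 3/14. 14⁻¹ ≡ 11 (mod 17) since 14·11 = 154 ≡ 1, so λ ≡ 3·11 ≡ 16.
  x = λ² - 8 - 8 = 256 - 16 ≡ 2; y = λ·(8 - 2) - 7 ≡ 4. → (2, 4)
add G: (2, 4) + (8, 7). λ = (7 - 4)/(8 - 2) ≡ 3/6 mod 17. 6⁻¹ ≡ 3 (mod 17), so λ ≡ 9.
  x = λ² - 2 - 8 = 81 - 10 ≡ 3; y = λ·(2 - 3) - 4 ≡ 4. → (3, 4)
double: tangent at (3, 4): λ = (3·3² + 15)/(2·4) ≡ 8/8. 8⁻¹ ≡ 15 (mod 17) since 8·15 = 120 ≡ 1, so λ ≡ 8·15 ≡ 1.
  x = λ² - 3 - 3 = 1 - 6 ≡ 12; y = λ·(3 - 12) - 4 ≡ 4. → (12, 4)
add G: (12, 4) + (8, 7). λ = (7 - 4)/(8 - 12) ≡ 3/13 mod 17. 13⁻¹ ≡ 4 (mod 17), so λ ≡ 12.
  x = λ² - 12 - 8 = 144 - 20 ≡ 5; y = λ·(12 - 5) - 4 ≡ 12. → (5, 12)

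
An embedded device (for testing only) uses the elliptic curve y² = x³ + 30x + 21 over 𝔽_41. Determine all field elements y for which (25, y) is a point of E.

x³ + 30x + 21 = 16396 ≡ 37 (mod 41).
Square roots of 37 mod 41: 18 and 23 (since 18² = 324 ≡ 37).

18, 23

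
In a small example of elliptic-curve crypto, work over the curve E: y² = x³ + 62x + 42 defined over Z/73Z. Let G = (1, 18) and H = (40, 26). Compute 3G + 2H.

(38, 44)

First 3G:
Repeated addition: build up to 3G.
2G: tangent at (1, 18): λ = (3·1² + 62)/(2·18) ≡ 65/36. 36⁻¹ ≡ 71 (mod 73), so λ ≡ 65·71 ≡ 16.
  x = λ² - 1 - 1 = 256 - 2 ≡ 35; y = λ·(1 - 35) - 18 ≡ 22. → (35, 22)
3G: (35, 22) + (1, 18). λ = (18 - 22)/(1 - 35) ≡ 69/39 mod 73. 39⁻¹ ≡ 15 (mod 73) since 39·15 = 585 ≡ 1, so λ ≡ 13.
  x = λ² - 35 - 1 = 169 - 36 ≡ 60; y = λ·(35 - 60) - 22 ≡ 18. → (60, 18)
3G = (60, 18).
Next 2H:
Repeated addition: build up to 2H.
2H: tangent at (40, 26): λ = (3·40² + 62)/(2·26) ≡ 44/52. 52⁻¹ ≡ 66 (mod 73), so λ ≡ 44·66 ≡ 57.
  x = λ² - 40 - 40 = 3249 - 80 ≡ 30; y = λ·(40 - 30) - 26 ≡ 33. → (30, 33)
2H = (30, 33).
Finally 3G + 2H:
(60, 18) + (30, 33). λ = (33 - 18)/(30 - 60) ≡ 15/43 mod 73. 43⁻¹ ≡ 17 (mod 73) since 43·17 = 731 ≡ 1, so λ ≡ 36.
  x = λ² - 60 - 30 = 1296 - 90 ≡ 38; y = λ·(60 - 38) - 18 ≡ 44. → (38, 44)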